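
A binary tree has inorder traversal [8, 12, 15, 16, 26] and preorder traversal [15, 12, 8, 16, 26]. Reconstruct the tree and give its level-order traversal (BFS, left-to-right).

Inorder:  [8, 12, 15, 16, 26]
Preorder: [15, 12, 8, 16, 26]
Algorithm: preorder visits root first, so consume preorder in order;
for each root, split the current inorder slice at that value into
left-subtree inorder and right-subtree inorder, then recurse.
Recursive splits:
  root=15; inorder splits into left=[8, 12], right=[16, 26]
  root=12; inorder splits into left=[8], right=[]
  root=8; inorder splits into left=[], right=[]
  root=16; inorder splits into left=[], right=[26]
  root=26; inorder splits into left=[], right=[]
Reconstructed level-order: [15, 12, 16, 8, 26]


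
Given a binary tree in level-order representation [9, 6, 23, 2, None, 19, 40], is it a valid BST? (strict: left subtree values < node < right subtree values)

Level-order array: [9, 6, 23, 2, None, 19, 40]
Validate using subtree bounds (lo, hi): at each node, require lo < value < hi,
then recurse left with hi=value and right with lo=value.
Preorder trace (stopping at first violation):
  at node 9 with bounds (-inf, +inf): OK
  at node 6 with bounds (-inf, 9): OK
  at node 2 with bounds (-inf, 6): OK
  at node 23 with bounds (9, +inf): OK
  at node 19 with bounds (9, 23): OK
  at node 40 with bounds (23, +inf): OK
No violation found at any node.
Result: Valid BST


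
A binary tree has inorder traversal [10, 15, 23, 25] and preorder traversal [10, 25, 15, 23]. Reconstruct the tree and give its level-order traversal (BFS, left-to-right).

Inorder:  [10, 15, 23, 25]
Preorder: [10, 25, 15, 23]
Algorithm: preorder visits root first, so consume preorder in order;
for each root, split the current inorder slice at that value into
left-subtree inorder and right-subtree inorder, then recurse.
Recursive splits:
  root=10; inorder splits into left=[], right=[15, 23, 25]
  root=25; inorder splits into left=[15, 23], right=[]
  root=15; inorder splits into left=[], right=[23]
  root=23; inorder splits into left=[], right=[]
Reconstructed level-order: [10, 25, 15, 23]


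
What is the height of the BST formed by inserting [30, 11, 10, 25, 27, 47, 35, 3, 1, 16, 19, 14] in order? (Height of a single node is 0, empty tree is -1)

Insertion order: [30, 11, 10, 25, 27, 47, 35, 3, 1, 16, 19, 14]
Tree (level-order array): [30, 11, 47, 10, 25, 35, None, 3, None, 16, 27, None, None, 1, None, 14, 19]
Compute height bottom-up (empty subtree = -1):
  height(1) = 1 + max(-1, -1) = 0
  height(3) = 1 + max(0, -1) = 1
  height(10) = 1 + max(1, -1) = 2
  height(14) = 1 + max(-1, -1) = 0
  height(19) = 1 + max(-1, -1) = 0
  height(16) = 1 + max(0, 0) = 1
  height(27) = 1 + max(-1, -1) = 0
  height(25) = 1 + max(1, 0) = 2
  height(11) = 1 + max(2, 2) = 3
  height(35) = 1 + max(-1, -1) = 0
  height(47) = 1 + max(0, -1) = 1
  height(30) = 1 + max(3, 1) = 4
Height = 4


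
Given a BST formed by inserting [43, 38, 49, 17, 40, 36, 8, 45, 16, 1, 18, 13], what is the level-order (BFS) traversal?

Tree insertion order: [43, 38, 49, 17, 40, 36, 8, 45, 16, 1, 18, 13]
Tree (level-order array): [43, 38, 49, 17, 40, 45, None, 8, 36, None, None, None, None, 1, 16, 18, None, None, None, 13]
BFS from the root, enqueuing left then right child of each popped node:
  queue [43] -> pop 43, enqueue [38, 49], visited so far: [43]
  queue [38, 49] -> pop 38, enqueue [17, 40], visited so far: [43, 38]
  queue [49, 17, 40] -> pop 49, enqueue [45], visited so far: [43, 38, 49]
  queue [17, 40, 45] -> pop 17, enqueue [8, 36], visited so far: [43, 38, 49, 17]
  queue [40, 45, 8, 36] -> pop 40, enqueue [none], visited so far: [43, 38, 49, 17, 40]
  queue [45, 8, 36] -> pop 45, enqueue [none], visited so far: [43, 38, 49, 17, 40, 45]
  queue [8, 36] -> pop 8, enqueue [1, 16], visited so far: [43, 38, 49, 17, 40, 45, 8]
  queue [36, 1, 16] -> pop 36, enqueue [18], visited so far: [43, 38, 49, 17, 40, 45, 8, 36]
  queue [1, 16, 18] -> pop 1, enqueue [none], visited so far: [43, 38, 49, 17, 40, 45, 8, 36, 1]
  queue [16, 18] -> pop 16, enqueue [13], visited so far: [43, 38, 49, 17, 40, 45, 8, 36, 1, 16]
  queue [18, 13] -> pop 18, enqueue [none], visited so far: [43, 38, 49, 17, 40, 45, 8, 36, 1, 16, 18]
  queue [13] -> pop 13, enqueue [none], visited so far: [43, 38, 49, 17, 40, 45, 8, 36, 1, 16, 18, 13]
Result: [43, 38, 49, 17, 40, 45, 8, 36, 1, 16, 18, 13]


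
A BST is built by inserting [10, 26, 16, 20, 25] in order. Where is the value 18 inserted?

Starting tree (level order): [10, None, 26, 16, None, None, 20, None, 25]
Insertion path: 10 -> 26 -> 16 -> 20
Result: insert 18 as left child of 20
Final tree (level order): [10, None, 26, 16, None, None, 20, 18, 25]


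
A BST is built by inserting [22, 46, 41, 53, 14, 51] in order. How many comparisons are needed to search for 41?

Search path for 41: 22 -> 46 -> 41
Found: True
Comparisons: 3


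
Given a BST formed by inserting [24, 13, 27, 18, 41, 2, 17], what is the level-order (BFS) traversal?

Tree insertion order: [24, 13, 27, 18, 41, 2, 17]
Tree (level-order array): [24, 13, 27, 2, 18, None, 41, None, None, 17]
BFS from the root, enqueuing left then right child of each popped node:
  queue [24] -> pop 24, enqueue [13, 27], visited so far: [24]
  queue [13, 27] -> pop 13, enqueue [2, 18], visited so far: [24, 13]
  queue [27, 2, 18] -> pop 27, enqueue [41], visited so far: [24, 13, 27]
  queue [2, 18, 41] -> pop 2, enqueue [none], visited so far: [24, 13, 27, 2]
  queue [18, 41] -> pop 18, enqueue [17], visited so far: [24, 13, 27, 2, 18]
  queue [41, 17] -> pop 41, enqueue [none], visited so far: [24, 13, 27, 2, 18, 41]
  queue [17] -> pop 17, enqueue [none], visited so far: [24, 13, 27, 2, 18, 41, 17]
Result: [24, 13, 27, 2, 18, 41, 17]


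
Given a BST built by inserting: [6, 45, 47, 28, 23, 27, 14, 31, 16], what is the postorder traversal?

Tree insertion order: [6, 45, 47, 28, 23, 27, 14, 31, 16]
Tree (level-order array): [6, None, 45, 28, 47, 23, 31, None, None, 14, 27, None, None, None, 16]
Postorder traversal: [16, 14, 27, 23, 31, 28, 47, 45, 6]


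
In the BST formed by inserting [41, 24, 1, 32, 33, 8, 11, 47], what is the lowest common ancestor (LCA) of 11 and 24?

Tree insertion order: [41, 24, 1, 32, 33, 8, 11, 47]
Tree (level-order array): [41, 24, 47, 1, 32, None, None, None, 8, None, 33, None, 11]
In a BST, the LCA of p=11, q=24 is the first node v on the
root-to-leaf path with p <= v <= q (go left if both < v, right if both > v).
Walk from root:
  at 41: both 11 and 24 < 41, go left
  at 24: 11 <= 24 <= 24, this is the LCA
LCA = 24


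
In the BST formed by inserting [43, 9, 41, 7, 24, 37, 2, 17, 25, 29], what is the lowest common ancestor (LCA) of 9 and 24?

Tree insertion order: [43, 9, 41, 7, 24, 37, 2, 17, 25, 29]
Tree (level-order array): [43, 9, None, 7, 41, 2, None, 24, None, None, None, 17, 37, None, None, 25, None, None, 29]
In a BST, the LCA of p=9, q=24 is the first node v on the
root-to-leaf path with p <= v <= q (go left if both < v, right if both > v).
Walk from root:
  at 43: both 9 and 24 < 43, go left
  at 9: 9 <= 9 <= 24, this is the LCA
LCA = 9


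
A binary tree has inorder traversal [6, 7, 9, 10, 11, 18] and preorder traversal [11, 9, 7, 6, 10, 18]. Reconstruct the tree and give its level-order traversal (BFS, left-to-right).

Inorder:  [6, 7, 9, 10, 11, 18]
Preorder: [11, 9, 7, 6, 10, 18]
Algorithm: preorder visits root first, so consume preorder in order;
for each root, split the current inorder slice at that value into
left-subtree inorder and right-subtree inorder, then recurse.
Recursive splits:
  root=11; inorder splits into left=[6, 7, 9, 10], right=[18]
  root=9; inorder splits into left=[6, 7], right=[10]
  root=7; inorder splits into left=[6], right=[]
  root=6; inorder splits into left=[], right=[]
  root=10; inorder splits into left=[], right=[]
  root=18; inorder splits into left=[], right=[]
Reconstructed level-order: [11, 9, 18, 7, 10, 6]


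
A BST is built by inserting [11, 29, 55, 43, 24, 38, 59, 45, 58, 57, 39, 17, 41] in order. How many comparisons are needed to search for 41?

Search path for 41: 11 -> 29 -> 55 -> 43 -> 38 -> 39 -> 41
Found: True
Comparisons: 7


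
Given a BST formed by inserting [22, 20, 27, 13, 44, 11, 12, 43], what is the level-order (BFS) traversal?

Tree insertion order: [22, 20, 27, 13, 44, 11, 12, 43]
Tree (level-order array): [22, 20, 27, 13, None, None, 44, 11, None, 43, None, None, 12]
BFS from the root, enqueuing left then right child of each popped node:
  queue [22] -> pop 22, enqueue [20, 27], visited so far: [22]
  queue [20, 27] -> pop 20, enqueue [13], visited so far: [22, 20]
  queue [27, 13] -> pop 27, enqueue [44], visited so far: [22, 20, 27]
  queue [13, 44] -> pop 13, enqueue [11], visited so far: [22, 20, 27, 13]
  queue [44, 11] -> pop 44, enqueue [43], visited so far: [22, 20, 27, 13, 44]
  queue [11, 43] -> pop 11, enqueue [12], visited so far: [22, 20, 27, 13, 44, 11]
  queue [43, 12] -> pop 43, enqueue [none], visited so far: [22, 20, 27, 13, 44, 11, 43]
  queue [12] -> pop 12, enqueue [none], visited so far: [22, 20, 27, 13, 44, 11, 43, 12]
Result: [22, 20, 27, 13, 44, 11, 43, 12]


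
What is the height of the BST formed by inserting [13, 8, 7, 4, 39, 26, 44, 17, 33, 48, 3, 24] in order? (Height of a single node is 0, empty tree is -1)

Insertion order: [13, 8, 7, 4, 39, 26, 44, 17, 33, 48, 3, 24]
Tree (level-order array): [13, 8, 39, 7, None, 26, 44, 4, None, 17, 33, None, 48, 3, None, None, 24]
Compute height bottom-up (empty subtree = -1):
  height(3) = 1 + max(-1, -1) = 0
  height(4) = 1 + max(0, -1) = 1
  height(7) = 1 + max(1, -1) = 2
  height(8) = 1 + max(2, -1) = 3
  height(24) = 1 + max(-1, -1) = 0
  height(17) = 1 + max(-1, 0) = 1
  height(33) = 1 + max(-1, -1) = 0
  height(26) = 1 + max(1, 0) = 2
  height(48) = 1 + max(-1, -1) = 0
  height(44) = 1 + max(-1, 0) = 1
  height(39) = 1 + max(2, 1) = 3
  height(13) = 1 + max(3, 3) = 4
Height = 4


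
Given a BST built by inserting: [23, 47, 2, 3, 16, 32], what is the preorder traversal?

Tree insertion order: [23, 47, 2, 3, 16, 32]
Tree (level-order array): [23, 2, 47, None, 3, 32, None, None, 16]
Preorder traversal: [23, 2, 3, 16, 47, 32]


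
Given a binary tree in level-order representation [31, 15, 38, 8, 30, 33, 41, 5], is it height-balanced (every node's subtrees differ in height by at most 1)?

Tree (level-order array): [31, 15, 38, 8, 30, 33, 41, 5]
Definition: a tree is height-balanced if, at every node, |h(left) - h(right)| <= 1 (empty subtree has height -1).
Bottom-up per-node check:
  node 5: h_left=-1, h_right=-1, diff=0 [OK], height=0
  node 8: h_left=0, h_right=-1, diff=1 [OK], height=1
  node 30: h_left=-1, h_right=-1, diff=0 [OK], height=0
  node 15: h_left=1, h_right=0, diff=1 [OK], height=2
  node 33: h_left=-1, h_right=-1, diff=0 [OK], height=0
  node 41: h_left=-1, h_right=-1, diff=0 [OK], height=0
  node 38: h_left=0, h_right=0, diff=0 [OK], height=1
  node 31: h_left=2, h_right=1, diff=1 [OK], height=3
All nodes satisfy the balance condition.
Result: Balanced


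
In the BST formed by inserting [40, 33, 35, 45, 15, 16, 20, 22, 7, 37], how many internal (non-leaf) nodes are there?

Tree built from: [40, 33, 35, 45, 15, 16, 20, 22, 7, 37]
Tree (level-order array): [40, 33, 45, 15, 35, None, None, 7, 16, None, 37, None, None, None, 20, None, None, None, 22]
Rule: An internal node has at least one child.
Per-node child counts:
  node 40: 2 child(ren)
  node 33: 2 child(ren)
  node 15: 2 child(ren)
  node 7: 0 child(ren)
  node 16: 1 child(ren)
  node 20: 1 child(ren)
  node 22: 0 child(ren)
  node 35: 1 child(ren)
  node 37: 0 child(ren)
  node 45: 0 child(ren)
Matching nodes: [40, 33, 15, 16, 20, 35]
Count of internal (non-leaf) nodes: 6


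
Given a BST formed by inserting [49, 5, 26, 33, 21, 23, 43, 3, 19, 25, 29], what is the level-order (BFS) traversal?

Tree insertion order: [49, 5, 26, 33, 21, 23, 43, 3, 19, 25, 29]
Tree (level-order array): [49, 5, None, 3, 26, None, None, 21, 33, 19, 23, 29, 43, None, None, None, 25]
BFS from the root, enqueuing left then right child of each popped node:
  queue [49] -> pop 49, enqueue [5], visited so far: [49]
  queue [5] -> pop 5, enqueue [3, 26], visited so far: [49, 5]
  queue [3, 26] -> pop 3, enqueue [none], visited so far: [49, 5, 3]
  queue [26] -> pop 26, enqueue [21, 33], visited so far: [49, 5, 3, 26]
  queue [21, 33] -> pop 21, enqueue [19, 23], visited so far: [49, 5, 3, 26, 21]
  queue [33, 19, 23] -> pop 33, enqueue [29, 43], visited so far: [49, 5, 3, 26, 21, 33]
  queue [19, 23, 29, 43] -> pop 19, enqueue [none], visited so far: [49, 5, 3, 26, 21, 33, 19]
  queue [23, 29, 43] -> pop 23, enqueue [25], visited so far: [49, 5, 3, 26, 21, 33, 19, 23]
  queue [29, 43, 25] -> pop 29, enqueue [none], visited so far: [49, 5, 3, 26, 21, 33, 19, 23, 29]
  queue [43, 25] -> pop 43, enqueue [none], visited so far: [49, 5, 3, 26, 21, 33, 19, 23, 29, 43]
  queue [25] -> pop 25, enqueue [none], visited so far: [49, 5, 3, 26, 21, 33, 19, 23, 29, 43, 25]
Result: [49, 5, 3, 26, 21, 33, 19, 23, 29, 43, 25]


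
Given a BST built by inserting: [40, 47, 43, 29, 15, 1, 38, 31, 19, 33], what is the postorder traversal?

Tree insertion order: [40, 47, 43, 29, 15, 1, 38, 31, 19, 33]
Tree (level-order array): [40, 29, 47, 15, 38, 43, None, 1, 19, 31, None, None, None, None, None, None, None, None, 33]
Postorder traversal: [1, 19, 15, 33, 31, 38, 29, 43, 47, 40]


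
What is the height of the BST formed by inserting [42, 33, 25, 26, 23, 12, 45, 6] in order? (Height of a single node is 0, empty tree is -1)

Insertion order: [42, 33, 25, 26, 23, 12, 45, 6]
Tree (level-order array): [42, 33, 45, 25, None, None, None, 23, 26, 12, None, None, None, 6]
Compute height bottom-up (empty subtree = -1):
  height(6) = 1 + max(-1, -1) = 0
  height(12) = 1 + max(0, -1) = 1
  height(23) = 1 + max(1, -1) = 2
  height(26) = 1 + max(-1, -1) = 0
  height(25) = 1 + max(2, 0) = 3
  height(33) = 1 + max(3, -1) = 4
  height(45) = 1 + max(-1, -1) = 0
  height(42) = 1 + max(4, 0) = 5
Height = 5


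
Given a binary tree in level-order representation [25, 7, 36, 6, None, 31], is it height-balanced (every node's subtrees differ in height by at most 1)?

Tree (level-order array): [25, 7, 36, 6, None, 31]
Definition: a tree is height-balanced if, at every node, |h(left) - h(right)| <= 1 (empty subtree has height -1).
Bottom-up per-node check:
  node 6: h_left=-1, h_right=-1, diff=0 [OK], height=0
  node 7: h_left=0, h_right=-1, diff=1 [OK], height=1
  node 31: h_left=-1, h_right=-1, diff=0 [OK], height=0
  node 36: h_left=0, h_right=-1, diff=1 [OK], height=1
  node 25: h_left=1, h_right=1, diff=0 [OK], height=2
All nodes satisfy the balance condition.
Result: Balanced


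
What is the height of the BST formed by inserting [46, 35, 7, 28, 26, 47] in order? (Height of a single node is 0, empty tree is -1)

Insertion order: [46, 35, 7, 28, 26, 47]
Tree (level-order array): [46, 35, 47, 7, None, None, None, None, 28, 26]
Compute height bottom-up (empty subtree = -1):
  height(26) = 1 + max(-1, -1) = 0
  height(28) = 1 + max(0, -1) = 1
  height(7) = 1 + max(-1, 1) = 2
  height(35) = 1 + max(2, -1) = 3
  height(47) = 1 + max(-1, -1) = 0
  height(46) = 1 + max(3, 0) = 4
Height = 4


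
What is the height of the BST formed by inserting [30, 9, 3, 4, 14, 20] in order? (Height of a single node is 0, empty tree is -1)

Insertion order: [30, 9, 3, 4, 14, 20]
Tree (level-order array): [30, 9, None, 3, 14, None, 4, None, 20]
Compute height bottom-up (empty subtree = -1):
  height(4) = 1 + max(-1, -1) = 0
  height(3) = 1 + max(-1, 0) = 1
  height(20) = 1 + max(-1, -1) = 0
  height(14) = 1 + max(-1, 0) = 1
  height(9) = 1 + max(1, 1) = 2
  height(30) = 1 + max(2, -1) = 3
Height = 3


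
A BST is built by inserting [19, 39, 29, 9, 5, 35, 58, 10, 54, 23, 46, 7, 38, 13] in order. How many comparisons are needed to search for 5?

Search path for 5: 19 -> 9 -> 5
Found: True
Comparisons: 3


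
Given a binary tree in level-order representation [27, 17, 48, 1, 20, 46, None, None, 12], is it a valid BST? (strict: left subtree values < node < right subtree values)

Level-order array: [27, 17, 48, 1, 20, 46, None, None, 12]
Validate using subtree bounds (lo, hi): at each node, require lo < value < hi,
then recurse left with hi=value and right with lo=value.
Preorder trace (stopping at first violation):
  at node 27 with bounds (-inf, +inf): OK
  at node 17 with bounds (-inf, 27): OK
  at node 1 with bounds (-inf, 17): OK
  at node 12 with bounds (1, 17): OK
  at node 20 with bounds (17, 27): OK
  at node 48 with bounds (27, +inf): OK
  at node 46 with bounds (27, 48): OK
No violation found at any node.
Result: Valid BST


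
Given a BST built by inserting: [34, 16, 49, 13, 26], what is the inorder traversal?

Tree insertion order: [34, 16, 49, 13, 26]
Tree (level-order array): [34, 16, 49, 13, 26]
Inorder traversal: [13, 16, 26, 34, 49]


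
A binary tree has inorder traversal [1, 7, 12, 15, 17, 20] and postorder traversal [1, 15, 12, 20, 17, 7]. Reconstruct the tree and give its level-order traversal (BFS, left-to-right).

Inorder:   [1, 7, 12, 15, 17, 20]
Postorder: [1, 15, 12, 20, 17, 7]
Algorithm: postorder visits root last, so walk postorder right-to-left;
each value is the root of the current inorder slice — split it at that
value, recurse on the right subtree first, then the left.
Recursive splits:
  root=7; inorder splits into left=[1], right=[12, 15, 17, 20]
  root=17; inorder splits into left=[12, 15], right=[20]
  root=20; inorder splits into left=[], right=[]
  root=12; inorder splits into left=[], right=[15]
  root=15; inorder splits into left=[], right=[]
  root=1; inorder splits into left=[], right=[]
Reconstructed level-order: [7, 1, 17, 12, 20, 15]


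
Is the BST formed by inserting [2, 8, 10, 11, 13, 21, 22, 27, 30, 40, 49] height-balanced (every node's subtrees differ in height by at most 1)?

Tree (level-order array): [2, None, 8, None, 10, None, 11, None, 13, None, 21, None, 22, None, 27, None, 30, None, 40, None, 49]
Definition: a tree is height-balanced if, at every node, |h(left) - h(right)| <= 1 (empty subtree has height -1).
Bottom-up per-node check:
  node 49: h_left=-1, h_right=-1, diff=0 [OK], height=0
  node 40: h_left=-1, h_right=0, diff=1 [OK], height=1
  node 30: h_left=-1, h_right=1, diff=2 [FAIL (|-1-1|=2 > 1)], height=2
  node 27: h_left=-1, h_right=2, diff=3 [FAIL (|-1-2|=3 > 1)], height=3
  node 22: h_left=-1, h_right=3, diff=4 [FAIL (|-1-3|=4 > 1)], height=4
  node 21: h_left=-1, h_right=4, diff=5 [FAIL (|-1-4|=5 > 1)], height=5
  node 13: h_left=-1, h_right=5, diff=6 [FAIL (|-1-5|=6 > 1)], height=6
  node 11: h_left=-1, h_right=6, diff=7 [FAIL (|-1-6|=7 > 1)], height=7
  node 10: h_left=-1, h_right=7, diff=8 [FAIL (|-1-7|=8 > 1)], height=8
  node 8: h_left=-1, h_right=8, diff=9 [FAIL (|-1-8|=9 > 1)], height=9
  node 2: h_left=-1, h_right=9, diff=10 [FAIL (|-1-9|=10 > 1)], height=10
Node 30 violates the condition: |-1 - 1| = 2 > 1.
Result: Not balanced


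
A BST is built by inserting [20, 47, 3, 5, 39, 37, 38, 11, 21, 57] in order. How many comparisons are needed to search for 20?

Search path for 20: 20
Found: True
Comparisons: 1


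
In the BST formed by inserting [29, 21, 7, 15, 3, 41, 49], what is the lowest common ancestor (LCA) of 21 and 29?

Tree insertion order: [29, 21, 7, 15, 3, 41, 49]
Tree (level-order array): [29, 21, 41, 7, None, None, 49, 3, 15]
In a BST, the LCA of p=21, q=29 is the first node v on the
root-to-leaf path with p <= v <= q (go left if both < v, right if both > v).
Walk from root:
  at 29: 21 <= 29 <= 29, this is the LCA
LCA = 29


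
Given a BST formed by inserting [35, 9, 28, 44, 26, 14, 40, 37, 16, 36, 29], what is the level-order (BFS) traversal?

Tree insertion order: [35, 9, 28, 44, 26, 14, 40, 37, 16, 36, 29]
Tree (level-order array): [35, 9, 44, None, 28, 40, None, 26, 29, 37, None, 14, None, None, None, 36, None, None, 16]
BFS from the root, enqueuing left then right child of each popped node:
  queue [35] -> pop 35, enqueue [9, 44], visited so far: [35]
  queue [9, 44] -> pop 9, enqueue [28], visited so far: [35, 9]
  queue [44, 28] -> pop 44, enqueue [40], visited so far: [35, 9, 44]
  queue [28, 40] -> pop 28, enqueue [26, 29], visited so far: [35, 9, 44, 28]
  queue [40, 26, 29] -> pop 40, enqueue [37], visited so far: [35, 9, 44, 28, 40]
  queue [26, 29, 37] -> pop 26, enqueue [14], visited so far: [35, 9, 44, 28, 40, 26]
  queue [29, 37, 14] -> pop 29, enqueue [none], visited so far: [35, 9, 44, 28, 40, 26, 29]
  queue [37, 14] -> pop 37, enqueue [36], visited so far: [35, 9, 44, 28, 40, 26, 29, 37]
  queue [14, 36] -> pop 14, enqueue [16], visited so far: [35, 9, 44, 28, 40, 26, 29, 37, 14]
  queue [36, 16] -> pop 36, enqueue [none], visited so far: [35, 9, 44, 28, 40, 26, 29, 37, 14, 36]
  queue [16] -> pop 16, enqueue [none], visited so far: [35, 9, 44, 28, 40, 26, 29, 37, 14, 36, 16]
Result: [35, 9, 44, 28, 40, 26, 29, 37, 14, 36, 16]


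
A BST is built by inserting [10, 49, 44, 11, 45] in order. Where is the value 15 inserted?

Starting tree (level order): [10, None, 49, 44, None, 11, 45]
Insertion path: 10 -> 49 -> 44 -> 11
Result: insert 15 as right child of 11
Final tree (level order): [10, None, 49, 44, None, 11, 45, None, 15]


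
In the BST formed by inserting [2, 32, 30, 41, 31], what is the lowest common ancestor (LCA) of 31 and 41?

Tree insertion order: [2, 32, 30, 41, 31]
Tree (level-order array): [2, None, 32, 30, 41, None, 31]
In a BST, the LCA of p=31, q=41 is the first node v on the
root-to-leaf path with p <= v <= q (go left if both < v, right if both > v).
Walk from root:
  at 2: both 31 and 41 > 2, go right
  at 32: 31 <= 32 <= 41, this is the LCA
LCA = 32


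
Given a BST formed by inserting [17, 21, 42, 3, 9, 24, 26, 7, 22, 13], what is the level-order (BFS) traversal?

Tree insertion order: [17, 21, 42, 3, 9, 24, 26, 7, 22, 13]
Tree (level-order array): [17, 3, 21, None, 9, None, 42, 7, 13, 24, None, None, None, None, None, 22, 26]
BFS from the root, enqueuing left then right child of each popped node:
  queue [17] -> pop 17, enqueue [3, 21], visited so far: [17]
  queue [3, 21] -> pop 3, enqueue [9], visited so far: [17, 3]
  queue [21, 9] -> pop 21, enqueue [42], visited so far: [17, 3, 21]
  queue [9, 42] -> pop 9, enqueue [7, 13], visited so far: [17, 3, 21, 9]
  queue [42, 7, 13] -> pop 42, enqueue [24], visited so far: [17, 3, 21, 9, 42]
  queue [7, 13, 24] -> pop 7, enqueue [none], visited so far: [17, 3, 21, 9, 42, 7]
  queue [13, 24] -> pop 13, enqueue [none], visited so far: [17, 3, 21, 9, 42, 7, 13]
  queue [24] -> pop 24, enqueue [22, 26], visited so far: [17, 3, 21, 9, 42, 7, 13, 24]
  queue [22, 26] -> pop 22, enqueue [none], visited so far: [17, 3, 21, 9, 42, 7, 13, 24, 22]
  queue [26] -> pop 26, enqueue [none], visited so far: [17, 3, 21, 9, 42, 7, 13, 24, 22, 26]
Result: [17, 3, 21, 9, 42, 7, 13, 24, 22, 26]


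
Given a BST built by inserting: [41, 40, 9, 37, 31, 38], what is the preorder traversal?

Tree insertion order: [41, 40, 9, 37, 31, 38]
Tree (level-order array): [41, 40, None, 9, None, None, 37, 31, 38]
Preorder traversal: [41, 40, 9, 37, 31, 38]


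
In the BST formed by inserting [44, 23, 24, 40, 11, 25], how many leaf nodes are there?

Tree built from: [44, 23, 24, 40, 11, 25]
Tree (level-order array): [44, 23, None, 11, 24, None, None, None, 40, 25]
Rule: A leaf has 0 children.
Per-node child counts:
  node 44: 1 child(ren)
  node 23: 2 child(ren)
  node 11: 0 child(ren)
  node 24: 1 child(ren)
  node 40: 1 child(ren)
  node 25: 0 child(ren)
Matching nodes: [11, 25]
Count of leaf nodes: 2


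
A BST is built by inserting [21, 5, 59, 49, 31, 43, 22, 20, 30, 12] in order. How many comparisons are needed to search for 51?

Search path for 51: 21 -> 59 -> 49
Found: False
Comparisons: 3


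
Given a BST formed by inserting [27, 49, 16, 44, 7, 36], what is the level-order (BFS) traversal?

Tree insertion order: [27, 49, 16, 44, 7, 36]
Tree (level-order array): [27, 16, 49, 7, None, 44, None, None, None, 36]
BFS from the root, enqueuing left then right child of each popped node:
  queue [27] -> pop 27, enqueue [16, 49], visited so far: [27]
  queue [16, 49] -> pop 16, enqueue [7], visited so far: [27, 16]
  queue [49, 7] -> pop 49, enqueue [44], visited so far: [27, 16, 49]
  queue [7, 44] -> pop 7, enqueue [none], visited so far: [27, 16, 49, 7]
  queue [44] -> pop 44, enqueue [36], visited so far: [27, 16, 49, 7, 44]
  queue [36] -> pop 36, enqueue [none], visited so far: [27, 16, 49, 7, 44, 36]
Result: [27, 16, 49, 7, 44, 36]


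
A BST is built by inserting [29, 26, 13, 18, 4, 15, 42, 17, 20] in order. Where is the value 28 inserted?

Starting tree (level order): [29, 26, 42, 13, None, None, None, 4, 18, None, None, 15, 20, None, 17]
Insertion path: 29 -> 26
Result: insert 28 as right child of 26
Final tree (level order): [29, 26, 42, 13, 28, None, None, 4, 18, None, None, None, None, 15, 20, None, 17]


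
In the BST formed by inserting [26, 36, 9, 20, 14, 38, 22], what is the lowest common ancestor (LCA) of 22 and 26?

Tree insertion order: [26, 36, 9, 20, 14, 38, 22]
Tree (level-order array): [26, 9, 36, None, 20, None, 38, 14, 22]
In a BST, the LCA of p=22, q=26 is the first node v on the
root-to-leaf path with p <= v <= q (go left if both < v, right if both > v).
Walk from root:
  at 26: 22 <= 26 <= 26, this is the LCA
LCA = 26


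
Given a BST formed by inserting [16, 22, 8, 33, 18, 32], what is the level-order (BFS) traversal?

Tree insertion order: [16, 22, 8, 33, 18, 32]
Tree (level-order array): [16, 8, 22, None, None, 18, 33, None, None, 32]
BFS from the root, enqueuing left then right child of each popped node:
  queue [16] -> pop 16, enqueue [8, 22], visited so far: [16]
  queue [8, 22] -> pop 8, enqueue [none], visited so far: [16, 8]
  queue [22] -> pop 22, enqueue [18, 33], visited so far: [16, 8, 22]
  queue [18, 33] -> pop 18, enqueue [none], visited so far: [16, 8, 22, 18]
  queue [33] -> pop 33, enqueue [32], visited so far: [16, 8, 22, 18, 33]
  queue [32] -> pop 32, enqueue [none], visited so far: [16, 8, 22, 18, 33, 32]
Result: [16, 8, 22, 18, 33, 32]


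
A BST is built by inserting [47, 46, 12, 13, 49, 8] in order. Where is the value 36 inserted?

Starting tree (level order): [47, 46, 49, 12, None, None, None, 8, 13]
Insertion path: 47 -> 46 -> 12 -> 13
Result: insert 36 as right child of 13
Final tree (level order): [47, 46, 49, 12, None, None, None, 8, 13, None, None, None, 36]


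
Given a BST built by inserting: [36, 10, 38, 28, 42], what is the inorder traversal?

Tree insertion order: [36, 10, 38, 28, 42]
Tree (level-order array): [36, 10, 38, None, 28, None, 42]
Inorder traversal: [10, 28, 36, 38, 42]


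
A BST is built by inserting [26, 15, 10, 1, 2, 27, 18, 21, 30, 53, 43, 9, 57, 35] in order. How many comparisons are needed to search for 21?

Search path for 21: 26 -> 15 -> 18 -> 21
Found: True
Comparisons: 4


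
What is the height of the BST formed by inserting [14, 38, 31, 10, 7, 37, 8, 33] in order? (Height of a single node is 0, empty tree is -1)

Insertion order: [14, 38, 31, 10, 7, 37, 8, 33]
Tree (level-order array): [14, 10, 38, 7, None, 31, None, None, 8, None, 37, None, None, 33]
Compute height bottom-up (empty subtree = -1):
  height(8) = 1 + max(-1, -1) = 0
  height(7) = 1 + max(-1, 0) = 1
  height(10) = 1 + max(1, -1) = 2
  height(33) = 1 + max(-1, -1) = 0
  height(37) = 1 + max(0, -1) = 1
  height(31) = 1 + max(-1, 1) = 2
  height(38) = 1 + max(2, -1) = 3
  height(14) = 1 + max(2, 3) = 4
Height = 4


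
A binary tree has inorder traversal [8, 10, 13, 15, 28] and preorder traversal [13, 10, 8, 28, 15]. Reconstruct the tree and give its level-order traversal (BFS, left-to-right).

Inorder:  [8, 10, 13, 15, 28]
Preorder: [13, 10, 8, 28, 15]
Algorithm: preorder visits root first, so consume preorder in order;
for each root, split the current inorder slice at that value into
left-subtree inorder and right-subtree inorder, then recurse.
Recursive splits:
  root=13; inorder splits into left=[8, 10], right=[15, 28]
  root=10; inorder splits into left=[8], right=[]
  root=8; inorder splits into left=[], right=[]
  root=28; inorder splits into left=[15], right=[]
  root=15; inorder splits into left=[], right=[]
Reconstructed level-order: [13, 10, 28, 8, 15]


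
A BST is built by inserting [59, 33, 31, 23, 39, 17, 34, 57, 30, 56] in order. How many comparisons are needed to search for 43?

Search path for 43: 59 -> 33 -> 39 -> 57 -> 56
Found: False
Comparisons: 5


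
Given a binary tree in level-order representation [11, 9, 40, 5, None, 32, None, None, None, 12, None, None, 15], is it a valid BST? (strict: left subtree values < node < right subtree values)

Level-order array: [11, 9, 40, 5, None, 32, None, None, None, 12, None, None, 15]
Validate using subtree bounds (lo, hi): at each node, require lo < value < hi,
then recurse left with hi=value and right with lo=value.
Preorder trace (stopping at first violation):
  at node 11 with bounds (-inf, +inf): OK
  at node 9 with bounds (-inf, 11): OK
  at node 5 with bounds (-inf, 9): OK
  at node 40 with bounds (11, +inf): OK
  at node 32 with bounds (11, 40): OK
  at node 12 with bounds (11, 32): OK
  at node 15 with bounds (12, 32): OK
No violation found at any node.
Result: Valid BST


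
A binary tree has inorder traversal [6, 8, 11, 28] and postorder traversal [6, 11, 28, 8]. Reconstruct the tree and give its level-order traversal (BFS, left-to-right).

Inorder:   [6, 8, 11, 28]
Postorder: [6, 11, 28, 8]
Algorithm: postorder visits root last, so walk postorder right-to-left;
each value is the root of the current inorder slice — split it at that
value, recurse on the right subtree first, then the left.
Recursive splits:
  root=8; inorder splits into left=[6], right=[11, 28]
  root=28; inorder splits into left=[11], right=[]
  root=11; inorder splits into left=[], right=[]
  root=6; inorder splits into left=[], right=[]
Reconstructed level-order: [8, 6, 28, 11]


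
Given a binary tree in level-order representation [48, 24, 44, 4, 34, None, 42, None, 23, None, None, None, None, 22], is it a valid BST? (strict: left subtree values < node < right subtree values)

Level-order array: [48, 24, 44, 4, 34, None, 42, None, 23, None, None, None, None, 22]
Validate using subtree bounds (lo, hi): at each node, require lo < value < hi,
then recurse left with hi=value and right with lo=value.
Preorder trace (stopping at first violation):
  at node 48 with bounds (-inf, +inf): OK
  at node 24 with bounds (-inf, 48): OK
  at node 4 with bounds (-inf, 24): OK
  at node 23 with bounds (4, 24): OK
  at node 22 with bounds (4, 23): OK
  at node 34 with bounds (24, 48): OK
  at node 44 with bounds (48, +inf): VIOLATION
Node 44 violates its bound: not (48 < 44 < +inf).
Result: Not a valid BST


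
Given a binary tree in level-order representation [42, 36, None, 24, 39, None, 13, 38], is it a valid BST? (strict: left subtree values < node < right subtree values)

Level-order array: [42, 36, None, 24, 39, None, 13, 38]
Validate using subtree bounds (lo, hi): at each node, require lo < value < hi,
then recurse left with hi=value and right with lo=value.
Preorder trace (stopping at first violation):
  at node 42 with bounds (-inf, +inf): OK
  at node 36 with bounds (-inf, 42): OK
  at node 24 with bounds (-inf, 36): OK
  at node 13 with bounds (24, 36): VIOLATION
Node 13 violates its bound: not (24 < 13 < 36).
Result: Not a valid BST


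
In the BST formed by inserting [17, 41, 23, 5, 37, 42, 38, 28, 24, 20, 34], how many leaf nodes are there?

Tree built from: [17, 41, 23, 5, 37, 42, 38, 28, 24, 20, 34]
Tree (level-order array): [17, 5, 41, None, None, 23, 42, 20, 37, None, None, None, None, 28, 38, 24, 34]
Rule: A leaf has 0 children.
Per-node child counts:
  node 17: 2 child(ren)
  node 5: 0 child(ren)
  node 41: 2 child(ren)
  node 23: 2 child(ren)
  node 20: 0 child(ren)
  node 37: 2 child(ren)
  node 28: 2 child(ren)
  node 24: 0 child(ren)
  node 34: 0 child(ren)
  node 38: 0 child(ren)
  node 42: 0 child(ren)
Matching nodes: [5, 20, 24, 34, 38, 42]
Count of leaf nodes: 6


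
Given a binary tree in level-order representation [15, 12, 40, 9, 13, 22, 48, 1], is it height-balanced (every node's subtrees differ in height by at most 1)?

Tree (level-order array): [15, 12, 40, 9, 13, 22, 48, 1]
Definition: a tree is height-balanced if, at every node, |h(left) - h(right)| <= 1 (empty subtree has height -1).
Bottom-up per-node check:
  node 1: h_left=-1, h_right=-1, diff=0 [OK], height=0
  node 9: h_left=0, h_right=-1, diff=1 [OK], height=1
  node 13: h_left=-1, h_right=-1, diff=0 [OK], height=0
  node 12: h_left=1, h_right=0, diff=1 [OK], height=2
  node 22: h_left=-1, h_right=-1, diff=0 [OK], height=0
  node 48: h_left=-1, h_right=-1, diff=0 [OK], height=0
  node 40: h_left=0, h_right=0, diff=0 [OK], height=1
  node 15: h_left=2, h_right=1, diff=1 [OK], height=3
All nodes satisfy the balance condition.
Result: Balanced


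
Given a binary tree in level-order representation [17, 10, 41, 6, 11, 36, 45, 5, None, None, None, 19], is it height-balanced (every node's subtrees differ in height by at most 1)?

Tree (level-order array): [17, 10, 41, 6, 11, 36, 45, 5, None, None, None, 19]
Definition: a tree is height-balanced if, at every node, |h(left) - h(right)| <= 1 (empty subtree has height -1).
Bottom-up per-node check:
  node 5: h_left=-1, h_right=-1, diff=0 [OK], height=0
  node 6: h_left=0, h_right=-1, diff=1 [OK], height=1
  node 11: h_left=-1, h_right=-1, diff=0 [OK], height=0
  node 10: h_left=1, h_right=0, diff=1 [OK], height=2
  node 19: h_left=-1, h_right=-1, diff=0 [OK], height=0
  node 36: h_left=0, h_right=-1, diff=1 [OK], height=1
  node 45: h_left=-1, h_right=-1, diff=0 [OK], height=0
  node 41: h_left=1, h_right=0, diff=1 [OK], height=2
  node 17: h_left=2, h_right=2, diff=0 [OK], height=3
All nodes satisfy the balance condition.
Result: Balanced


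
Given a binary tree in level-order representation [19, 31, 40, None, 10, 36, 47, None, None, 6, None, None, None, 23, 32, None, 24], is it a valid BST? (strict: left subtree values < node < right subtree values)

Level-order array: [19, 31, 40, None, 10, 36, 47, None, None, 6, None, None, None, 23, 32, None, 24]
Validate using subtree bounds (lo, hi): at each node, require lo < value < hi,
then recurse left with hi=value and right with lo=value.
Preorder trace (stopping at first violation):
  at node 19 with bounds (-inf, +inf): OK
  at node 31 with bounds (-inf, 19): VIOLATION
Node 31 violates its bound: not (-inf < 31 < 19).
Result: Not a valid BST


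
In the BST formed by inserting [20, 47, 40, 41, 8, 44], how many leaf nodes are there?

Tree built from: [20, 47, 40, 41, 8, 44]
Tree (level-order array): [20, 8, 47, None, None, 40, None, None, 41, None, 44]
Rule: A leaf has 0 children.
Per-node child counts:
  node 20: 2 child(ren)
  node 8: 0 child(ren)
  node 47: 1 child(ren)
  node 40: 1 child(ren)
  node 41: 1 child(ren)
  node 44: 0 child(ren)
Matching nodes: [8, 44]
Count of leaf nodes: 2


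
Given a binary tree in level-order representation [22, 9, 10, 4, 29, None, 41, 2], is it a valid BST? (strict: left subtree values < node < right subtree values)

Level-order array: [22, 9, 10, 4, 29, None, 41, 2]
Validate using subtree bounds (lo, hi): at each node, require lo < value < hi,
then recurse left with hi=value and right with lo=value.
Preorder trace (stopping at first violation):
  at node 22 with bounds (-inf, +inf): OK
  at node 9 with bounds (-inf, 22): OK
  at node 4 with bounds (-inf, 9): OK
  at node 2 with bounds (-inf, 4): OK
  at node 29 with bounds (9, 22): VIOLATION
Node 29 violates its bound: not (9 < 29 < 22).
Result: Not a valid BST


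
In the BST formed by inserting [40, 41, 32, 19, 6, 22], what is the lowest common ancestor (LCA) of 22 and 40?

Tree insertion order: [40, 41, 32, 19, 6, 22]
Tree (level-order array): [40, 32, 41, 19, None, None, None, 6, 22]
In a BST, the LCA of p=22, q=40 is the first node v on the
root-to-leaf path with p <= v <= q (go left if both < v, right if both > v).
Walk from root:
  at 40: 22 <= 40 <= 40, this is the LCA
LCA = 40


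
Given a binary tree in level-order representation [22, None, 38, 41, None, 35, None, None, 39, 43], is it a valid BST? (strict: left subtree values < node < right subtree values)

Level-order array: [22, None, 38, 41, None, 35, None, None, 39, 43]
Validate using subtree bounds (lo, hi): at each node, require lo < value < hi,
then recurse left with hi=value and right with lo=value.
Preorder trace (stopping at first violation):
  at node 22 with bounds (-inf, +inf): OK
  at node 38 with bounds (22, +inf): OK
  at node 41 with bounds (22, 38): VIOLATION
Node 41 violates its bound: not (22 < 41 < 38).
Result: Not a valid BST


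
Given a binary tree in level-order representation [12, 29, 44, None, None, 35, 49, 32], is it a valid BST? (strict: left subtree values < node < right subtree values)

Level-order array: [12, 29, 44, None, None, 35, 49, 32]
Validate using subtree bounds (lo, hi): at each node, require lo < value < hi,
then recurse left with hi=value and right with lo=value.
Preorder trace (stopping at first violation):
  at node 12 with bounds (-inf, +inf): OK
  at node 29 with bounds (-inf, 12): VIOLATION
Node 29 violates its bound: not (-inf < 29 < 12).
Result: Not a valid BST


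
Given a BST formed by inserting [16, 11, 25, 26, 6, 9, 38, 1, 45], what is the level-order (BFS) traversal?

Tree insertion order: [16, 11, 25, 26, 6, 9, 38, 1, 45]
Tree (level-order array): [16, 11, 25, 6, None, None, 26, 1, 9, None, 38, None, None, None, None, None, 45]
BFS from the root, enqueuing left then right child of each popped node:
  queue [16] -> pop 16, enqueue [11, 25], visited so far: [16]
  queue [11, 25] -> pop 11, enqueue [6], visited so far: [16, 11]
  queue [25, 6] -> pop 25, enqueue [26], visited so far: [16, 11, 25]
  queue [6, 26] -> pop 6, enqueue [1, 9], visited so far: [16, 11, 25, 6]
  queue [26, 1, 9] -> pop 26, enqueue [38], visited so far: [16, 11, 25, 6, 26]
  queue [1, 9, 38] -> pop 1, enqueue [none], visited so far: [16, 11, 25, 6, 26, 1]
  queue [9, 38] -> pop 9, enqueue [none], visited so far: [16, 11, 25, 6, 26, 1, 9]
  queue [38] -> pop 38, enqueue [45], visited so far: [16, 11, 25, 6, 26, 1, 9, 38]
  queue [45] -> pop 45, enqueue [none], visited so far: [16, 11, 25, 6, 26, 1, 9, 38, 45]
Result: [16, 11, 25, 6, 26, 1, 9, 38, 45]


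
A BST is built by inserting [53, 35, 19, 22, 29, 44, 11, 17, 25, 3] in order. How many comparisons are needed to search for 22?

Search path for 22: 53 -> 35 -> 19 -> 22
Found: True
Comparisons: 4


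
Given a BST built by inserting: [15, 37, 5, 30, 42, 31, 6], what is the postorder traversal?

Tree insertion order: [15, 37, 5, 30, 42, 31, 6]
Tree (level-order array): [15, 5, 37, None, 6, 30, 42, None, None, None, 31]
Postorder traversal: [6, 5, 31, 30, 42, 37, 15]


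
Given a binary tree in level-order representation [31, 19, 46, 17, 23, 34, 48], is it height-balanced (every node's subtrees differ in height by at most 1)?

Tree (level-order array): [31, 19, 46, 17, 23, 34, 48]
Definition: a tree is height-balanced if, at every node, |h(left) - h(right)| <= 1 (empty subtree has height -1).
Bottom-up per-node check:
  node 17: h_left=-1, h_right=-1, diff=0 [OK], height=0
  node 23: h_left=-1, h_right=-1, diff=0 [OK], height=0
  node 19: h_left=0, h_right=0, diff=0 [OK], height=1
  node 34: h_left=-1, h_right=-1, diff=0 [OK], height=0
  node 48: h_left=-1, h_right=-1, diff=0 [OK], height=0
  node 46: h_left=0, h_right=0, diff=0 [OK], height=1
  node 31: h_left=1, h_right=1, diff=0 [OK], height=2
All nodes satisfy the balance condition.
Result: Balanced


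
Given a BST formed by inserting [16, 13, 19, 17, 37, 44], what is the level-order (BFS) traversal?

Tree insertion order: [16, 13, 19, 17, 37, 44]
Tree (level-order array): [16, 13, 19, None, None, 17, 37, None, None, None, 44]
BFS from the root, enqueuing left then right child of each popped node:
  queue [16] -> pop 16, enqueue [13, 19], visited so far: [16]
  queue [13, 19] -> pop 13, enqueue [none], visited so far: [16, 13]
  queue [19] -> pop 19, enqueue [17, 37], visited so far: [16, 13, 19]
  queue [17, 37] -> pop 17, enqueue [none], visited so far: [16, 13, 19, 17]
  queue [37] -> pop 37, enqueue [44], visited so far: [16, 13, 19, 17, 37]
  queue [44] -> pop 44, enqueue [none], visited so far: [16, 13, 19, 17, 37, 44]
Result: [16, 13, 19, 17, 37, 44]
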